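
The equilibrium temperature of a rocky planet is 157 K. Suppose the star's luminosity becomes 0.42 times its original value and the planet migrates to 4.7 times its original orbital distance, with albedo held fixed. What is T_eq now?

T_eq ≈ 58.3 K

T_eq ∝ L^(1/4) · d^(−1/2).
T′ = 157 × 0.42^(1/4) / 4.7^(1/2) = 58.3 K.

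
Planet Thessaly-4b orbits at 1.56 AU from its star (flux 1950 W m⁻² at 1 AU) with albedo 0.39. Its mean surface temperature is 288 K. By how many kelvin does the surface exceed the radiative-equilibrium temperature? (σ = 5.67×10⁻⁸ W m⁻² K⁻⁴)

S = 1950/1.56² = 801.3 W m⁻².
T_eq = [S(1−A)/(4σ)]^(1/4) = [801.3×0.61/(4×5.67×10⁻⁸)]^(1/4) = 215.5 K.
ΔT = T_surf − T_eq = 288 − 215.5.

ΔT ≈ 72.5 K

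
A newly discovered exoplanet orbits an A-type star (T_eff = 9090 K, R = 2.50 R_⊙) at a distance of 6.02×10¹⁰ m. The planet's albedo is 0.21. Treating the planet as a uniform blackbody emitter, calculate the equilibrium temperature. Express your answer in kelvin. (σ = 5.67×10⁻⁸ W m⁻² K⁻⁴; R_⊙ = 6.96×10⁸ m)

R_⋆ = 2.50 × 6.96×10⁸ = 1.74×10⁹ m.
L = 4πR_⋆²σT_⋆⁴ = 4π(1.74×10⁹)² × 5.67×10⁻⁸ × (9090)⁴ = 1.47×10²⁸ W.
S = L/(4πd²) = 3.23×10⁵ W m⁻².
Energy balance: absorbed = emitted ⇒ πR²·S(1−A) = 4πR²·σT_eq⁴, so T_eq⁴ = S(1−A)/(4σ).
T_eq = [3.23×10⁵ × 0.79 / (4 × 5.67×10⁻⁸)]^(1/4) = (1.13×10¹²)^(1/4) = 1030 K.

T_eq ≈ 1030 K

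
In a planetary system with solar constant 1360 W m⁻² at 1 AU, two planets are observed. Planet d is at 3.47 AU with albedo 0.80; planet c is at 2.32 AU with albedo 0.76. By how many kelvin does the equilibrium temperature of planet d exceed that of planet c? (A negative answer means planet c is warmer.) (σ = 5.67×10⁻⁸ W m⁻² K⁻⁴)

ΔT ≈ -28.0 K

T_eq = [S₀(1−A)/(4σd²)]^(1/4), so T ∝ (1−A)^(1/4) / √d.
T₁ = [1360×0.20/(4×5.67×10⁻⁸×3.47²)]^(1/4) = 99.90 K.
T₂ = [1360×0.24/(4×5.67×10⁻⁸×2.32²)]^(1/4) = 127.87 K.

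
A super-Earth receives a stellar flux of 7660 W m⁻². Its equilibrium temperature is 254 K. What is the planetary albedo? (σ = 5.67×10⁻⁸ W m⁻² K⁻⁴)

From T_eq⁴ = S(1−A)/(4σ): 1−A = 4σT_eq⁴/S.
1−A = 4 × 5.67×10⁻⁸ × (254)⁴ / 7660 = 0.123.

A ≈ 0.88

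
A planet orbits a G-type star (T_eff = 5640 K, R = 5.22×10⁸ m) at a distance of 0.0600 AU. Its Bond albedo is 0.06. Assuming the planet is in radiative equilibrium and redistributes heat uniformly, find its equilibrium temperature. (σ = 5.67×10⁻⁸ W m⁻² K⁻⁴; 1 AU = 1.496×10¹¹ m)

T_eq ≈ 947 K

d = 0.0600 AU = 8.98×10⁹ m.
L = 4πR_⋆²σT_⋆⁴ = 4π(5.22×10⁸)² × 5.67×10⁻⁸ × (5640)⁴ = 1.96×10²⁶ W.
S = L/(4πd²) = 1.94×10⁵ W m⁻².
Energy balance: absorbed = emitted ⇒ πR²·S(1−A) = 4πR²·σT_eq⁴, so T_eq⁴ = S(1−A)/(4σ).
T_eq = [1.94×10⁵ × 0.94 / (4 × 5.67×10⁻⁸)]^(1/4) = (8.04×10¹¹)^(1/4) = 947 K.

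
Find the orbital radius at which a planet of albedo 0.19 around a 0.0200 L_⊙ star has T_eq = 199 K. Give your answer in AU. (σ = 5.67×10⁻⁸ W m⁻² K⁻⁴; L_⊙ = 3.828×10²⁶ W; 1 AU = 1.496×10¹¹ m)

d ≈ 0.249 AU

L = 0.0200 × 3.828×10²⁶ = 7.66×10²⁴ W.
From T_eq⁴ = L(1−A)/(16πσd²): d = √[L(1−A)/(16πσT_eq⁴)].
d = √[7.66×10²⁴ × 0.81 / (16π × 5.67×10⁻⁸ × (199)⁴)] = 3.72×10¹⁰ m = 0.249 AU.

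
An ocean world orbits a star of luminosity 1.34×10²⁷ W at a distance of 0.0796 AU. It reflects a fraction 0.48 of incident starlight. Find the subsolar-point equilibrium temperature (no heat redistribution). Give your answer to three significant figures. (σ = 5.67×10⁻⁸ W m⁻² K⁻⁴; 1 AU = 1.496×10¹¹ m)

T_ss ≈ 1620 K

d = 0.0796 AU = 1.19×10¹⁰ m.
Flux: S = L/(4πd²) = 1.34×10²⁷/(4π×(1.19×10¹⁰)²) = 7.52×10⁵ W m⁻².
At the subsolar point the surface absorbs S(1−A) and emits σT⁴ per unit area — no factor of 4, since only the local patch is in balance.
T = [7.52×10⁵ × 0.52 / 5.67×10⁻⁸]^(1/4) = (6.90×10¹²)^(1/4) = 1620 K.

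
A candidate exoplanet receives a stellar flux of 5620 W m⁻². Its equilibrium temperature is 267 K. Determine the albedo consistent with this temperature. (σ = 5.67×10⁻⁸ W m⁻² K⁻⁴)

From T_eq⁴ = S(1−A)/(4σ): 1−A = 4σT_eq⁴/S.
1−A = 4 × 5.67×10⁻⁸ × (267)⁴ / 5620 = 0.205.

A ≈ 0.79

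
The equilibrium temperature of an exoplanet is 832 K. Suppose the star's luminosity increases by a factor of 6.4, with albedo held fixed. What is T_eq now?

T_eq ≈ 1320 K

T_eq ∝ L^(1/4) · d^(−1/2).
T′ = 832 × 6.4^(1/4) = 1320 K.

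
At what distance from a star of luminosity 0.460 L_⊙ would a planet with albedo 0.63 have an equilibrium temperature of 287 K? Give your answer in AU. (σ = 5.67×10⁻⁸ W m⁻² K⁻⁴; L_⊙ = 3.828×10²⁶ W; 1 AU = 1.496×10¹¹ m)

d ≈ 0.388 AU

L = 0.460 × 3.828×10²⁶ = 1.76×10²⁶ W.
From T_eq⁴ = L(1−A)/(16πσd²): d = √[L(1−A)/(16πσT_eq⁴)].
d = √[1.76×10²⁶ × 0.37 / (16π × 5.67×10⁻⁸ × (287)⁴)] = 5.80×10¹⁰ m = 0.388 AU.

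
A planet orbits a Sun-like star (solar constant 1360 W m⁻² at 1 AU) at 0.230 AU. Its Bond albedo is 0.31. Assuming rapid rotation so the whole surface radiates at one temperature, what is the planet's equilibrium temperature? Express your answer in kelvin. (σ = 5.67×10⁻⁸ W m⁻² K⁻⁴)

T_eq ≈ 529 K

Flux at 0.230 AU: S = 1360/0.230² = 2.57×10⁴ W m⁻².
Energy balance: absorbed = emitted ⇒ πR²·S(1−A) = 4πR²·σT_eq⁴, so T_eq⁴ = S(1−A)/(4σ).
T_eq = [2.57×10⁴ × 0.69 / (4 × 5.67×10⁻⁸)]^(1/4) = (7.82×10¹⁰)^(1/4) = 529 K.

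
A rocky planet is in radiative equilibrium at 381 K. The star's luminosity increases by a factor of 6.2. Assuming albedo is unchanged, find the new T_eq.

T_eq ∝ L^(1/4) · d^(−1/2).
T′ = 381 × 6.2^(1/4) = 601 K.

T_eq ≈ 601 K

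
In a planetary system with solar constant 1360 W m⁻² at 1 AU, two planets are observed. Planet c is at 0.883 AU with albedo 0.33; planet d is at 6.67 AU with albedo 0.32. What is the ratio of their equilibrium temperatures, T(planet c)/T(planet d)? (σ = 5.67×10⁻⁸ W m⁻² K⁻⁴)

T_eq = [S₀(1−A)/(4σd²)]^(1/4), so T ∝ (1−A)^(1/4) / √d.
T₁ = [1360×0.67/(4×5.67×10⁻⁸×0.883²)]^(1/4) = 267.92 K.
T₂ = [1360×0.68/(4×5.67×10⁻⁸×6.67²)]^(1/4) = 97.84 K.

T₁/T₂ ≈ 2.738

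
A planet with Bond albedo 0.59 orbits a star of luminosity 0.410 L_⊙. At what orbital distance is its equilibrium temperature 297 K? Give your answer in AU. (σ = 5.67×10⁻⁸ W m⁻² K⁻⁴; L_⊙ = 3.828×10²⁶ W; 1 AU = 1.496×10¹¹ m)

L = 0.410 × 3.828×10²⁶ = 1.57×10²⁶ W.
From T_eq⁴ = L(1−A)/(16πσd²): d = √[L(1−A)/(16πσT_eq⁴)].
d = √[1.57×10²⁶ × 0.41 / (16π × 5.67×10⁻⁸ × (297)⁴)] = 5.39×10¹⁰ m = 0.360 AU.

d ≈ 0.360 AU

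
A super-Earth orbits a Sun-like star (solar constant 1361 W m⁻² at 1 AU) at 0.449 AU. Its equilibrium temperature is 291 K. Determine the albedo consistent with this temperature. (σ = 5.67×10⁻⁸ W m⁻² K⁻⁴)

A ≈ 0.76

Flux at 0.449 AU: S = 1361/0.449² = 6750 W m⁻².
From T_eq⁴ = S(1−A)/(4σ): 1−A = 4σT_eq⁴/S.
1−A = 4 × 5.67×10⁻⁸ × (291)⁴ / 6750 = 0.241.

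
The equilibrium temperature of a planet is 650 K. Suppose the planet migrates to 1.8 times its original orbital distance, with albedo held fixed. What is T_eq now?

T_eq ≈ 484 K

T_eq ∝ L^(1/4) · d^(−1/2).
T′ = 650 / 1.8^(1/2) = 484 K.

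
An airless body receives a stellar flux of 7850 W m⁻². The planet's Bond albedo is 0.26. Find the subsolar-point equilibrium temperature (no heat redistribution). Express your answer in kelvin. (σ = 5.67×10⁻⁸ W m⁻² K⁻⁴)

At the subsolar point the surface absorbs S(1−A) and emits σT⁴ per unit area — no factor of 4, since only the local patch is in balance.
T = [7850 × 0.74 / 5.67×10⁻⁸]^(1/4) = (1.02×10¹¹)^(1/4) = 566 K.

T_ss ≈ 566 K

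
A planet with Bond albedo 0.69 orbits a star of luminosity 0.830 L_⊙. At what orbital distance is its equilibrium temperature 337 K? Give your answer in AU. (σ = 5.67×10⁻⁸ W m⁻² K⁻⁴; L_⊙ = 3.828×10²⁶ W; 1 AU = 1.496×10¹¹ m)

L = 0.830 × 3.828×10²⁶ = 3.18×10²⁶ W.
From T_eq⁴ = L(1−A)/(16πσd²): d = √[L(1−A)/(16πσT_eq⁴)].
d = √[3.18×10²⁶ × 0.31 / (16π × 5.67×10⁻⁸ × (337)⁴)] = 5.18×10¹⁰ m = 0.346 AU.

d ≈ 0.346 AU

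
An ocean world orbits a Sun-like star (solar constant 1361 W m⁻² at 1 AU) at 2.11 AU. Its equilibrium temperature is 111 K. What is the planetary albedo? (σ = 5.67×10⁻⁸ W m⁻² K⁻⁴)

Flux at 2.11 AU: S = 1361/2.11² = 306 W m⁻².
From T_eq⁴ = S(1−A)/(4σ): 1−A = 4σT_eq⁴/S.
1−A = 4 × 5.67×10⁻⁸ × (111)⁴ / 306 = 0.113.

A ≈ 0.89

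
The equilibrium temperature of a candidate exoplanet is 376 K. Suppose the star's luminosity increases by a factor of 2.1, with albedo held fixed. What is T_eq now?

T_eq ≈ 453 K

T_eq ∝ L^(1/4) · d^(−1/2).
T′ = 376 × 2.1^(1/4) = 453 K.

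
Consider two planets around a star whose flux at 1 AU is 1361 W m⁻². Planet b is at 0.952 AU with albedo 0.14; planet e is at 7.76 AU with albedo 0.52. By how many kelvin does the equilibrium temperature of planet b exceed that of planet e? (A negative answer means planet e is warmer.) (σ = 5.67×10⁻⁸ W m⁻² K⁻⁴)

T_eq = [S₀(1−A)/(4σd²)]^(1/4), so T ∝ (1−A)^(1/4) / √d.
T₁ = [1361×0.86/(4×5.67×10⁻⁸×0.952²)]^(1/4) = 274.70 K.
T₂ = [1361×0.48/(4×5.67×10⁻⁸×7.76²)]^(1/4) = 83.16 K.

ΔT ≈ 191.5 K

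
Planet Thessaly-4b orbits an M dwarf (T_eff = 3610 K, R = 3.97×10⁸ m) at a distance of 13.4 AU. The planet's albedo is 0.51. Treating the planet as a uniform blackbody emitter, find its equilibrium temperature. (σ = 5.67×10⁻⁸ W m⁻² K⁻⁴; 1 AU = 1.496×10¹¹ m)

d = 13.4 AU = 2.00×10¹² m.
L = 4πR_⋆²σT_⋆⁴ = 4π(3.97×10⁸)² × 5.67×10⁻⁸ × (3610)⁴ = 1.91×10²⁵ W.
S = L/(4πd²) = 0.378 W m⁻².
Energy balance: absorbed = emitted ⇒ πR²·S(1−A) = 4πR²·σT_eq⁴, so T_eq⁴ = S(1−A)/(4σ).
T_eq = [0.378 × 0.49 / (4 × 5.67×10⁻⁸)]^(1/4) = (8.16×10⁵)^(1/4) = 30.1 K.

T_eq ≈ 30.1 K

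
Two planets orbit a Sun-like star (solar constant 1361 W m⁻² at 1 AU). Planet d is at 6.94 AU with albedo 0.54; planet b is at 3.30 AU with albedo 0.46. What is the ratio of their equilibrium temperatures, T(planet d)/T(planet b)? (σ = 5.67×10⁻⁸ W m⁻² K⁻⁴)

T_eq = [S₀(1−A)/(4σd²)]^(1/4), so T ∝ (1−A)^(1/4) / √d.
T₁ = [1361×0.46/(4×5.67×10⁻⁸×6.94²)]^(1/4) = 87.01 K.
T₂ = [1361×0.54/(4×5.67×10⁻⁸×3.30²)]^(1/4) = 131.34 K.

T₁/T₂ ≈ 0.662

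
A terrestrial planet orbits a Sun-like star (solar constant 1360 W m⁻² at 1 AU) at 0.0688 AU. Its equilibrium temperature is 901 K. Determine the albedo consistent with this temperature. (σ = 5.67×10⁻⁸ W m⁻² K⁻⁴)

A ≈ 0.48

Flux at 0.0688 AU: S = 1360/0.0688² = 2.87×10⁵ W m⁻².
From T_eq⁴ = S(1−A)/(4σ): 1−A = 4σT_eq⁴/S.
1−A = 4 × 5.67×10⁻⁸ × (901)⁴ / 2.87×10⁵ = 0.520.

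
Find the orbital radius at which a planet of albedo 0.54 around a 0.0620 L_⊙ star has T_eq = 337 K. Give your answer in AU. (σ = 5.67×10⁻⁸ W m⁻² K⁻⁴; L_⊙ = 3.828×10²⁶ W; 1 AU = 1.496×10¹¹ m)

d ≈ 0.115 AU

L = 0.0620 × 3.828×10²⁶ = 2.37×10²⁵ W.
From T_eq⁴ = L(1−A)/(16πσd²): d = √[L(1−A)/(16πσT_eq⁴)].
d = √[2.37×10²⁵ × 0.46 / (16π × 5.67×10⁻⁸ × (337)⁴)] = 1.72×10¹⁰ m = 0.115 AU.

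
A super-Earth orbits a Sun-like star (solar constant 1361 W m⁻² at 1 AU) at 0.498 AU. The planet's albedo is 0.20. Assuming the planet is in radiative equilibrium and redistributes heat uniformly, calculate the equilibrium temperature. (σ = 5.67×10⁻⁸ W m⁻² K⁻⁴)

T_eq ≈ 373 K

Flux at 0.498 AU: S = 1361/0.498² = 5490 W m⁻².
Energy balance: absorbed = emitted ⇒ πR²·S(1−A) = 4πR²·σT_eq⁴, so T_eq⁴ = S(1−A)/(4σ).
T_eq = [5490 × 0.80 / (4 × 5.67×10⁻⁸)]^(1/4) = (1.94×10¹⁰)^(1/4) = 373 K.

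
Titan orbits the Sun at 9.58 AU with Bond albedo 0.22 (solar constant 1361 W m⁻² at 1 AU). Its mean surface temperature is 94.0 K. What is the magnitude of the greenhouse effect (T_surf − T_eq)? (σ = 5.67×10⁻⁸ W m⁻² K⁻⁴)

S = 1361/9.58² = 14.83 W m⁻².
T_eq = [S(1−A)/(4σ)]^(1/4) = [14.83×0.78/(4×5.67×10⁻⁸)]^(1/4) = 84.5 K.
ΔT = T_surf − T_eq = 94 − 84.5.

ΔT ≈ 9.5 K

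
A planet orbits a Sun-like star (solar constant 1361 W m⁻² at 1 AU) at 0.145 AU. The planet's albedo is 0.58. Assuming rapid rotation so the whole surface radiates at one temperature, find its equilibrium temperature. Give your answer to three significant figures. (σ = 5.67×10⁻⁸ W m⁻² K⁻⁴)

T_eq ≈ 588 K

Flux at 0.145 AU: S = 1361/0.145² = 6.47×10⁴ W m⁻².
Energy balance: absorbed = emitted ⇒ πR²·S(1−A) = 4πR²·σT_eq⁴, so T_eq⁴ = S(1−A)/(4σ).
T_eq = [6.47×10⁴ × 0.42 / (4 × 5.67×10⁻⁸)]^(1/4) = (1.20×10¹¹)^(1/4) = 588 K.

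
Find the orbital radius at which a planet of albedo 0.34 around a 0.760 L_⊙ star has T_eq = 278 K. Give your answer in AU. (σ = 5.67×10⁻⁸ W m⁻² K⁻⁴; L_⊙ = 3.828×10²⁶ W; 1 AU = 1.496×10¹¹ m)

L = 0.760 × 3.828×10²⁶ = 2.91×10²⁶ W.
From T_eq⁴ = L(1−A)/(16πσd²): d = √[L(1−A)/(16πσT_eq⁴)].
d = √[2.91×10²⁶ × 0.66 / (16π × 5.67×10⁻⁸ × (278)⁴)] = 1.06×10¹¹ m = 0.710 AU.

d ≈ 0.710 AU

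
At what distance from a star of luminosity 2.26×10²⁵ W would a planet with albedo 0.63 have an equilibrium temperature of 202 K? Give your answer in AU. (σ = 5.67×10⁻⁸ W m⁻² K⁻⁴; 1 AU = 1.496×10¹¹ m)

d ≈ 0.281 AU

From T_eq⁴ = L(1−A)/(16πσd²): d = √[L(1−A)/(16πσT_eq⁴)].
d = √[2.26×10²⁵ × 0.37 / (16π × 5.67×10⁻⁸ × (202)⁴)] = 4.20×10¹⁰ m = 0.281 AU.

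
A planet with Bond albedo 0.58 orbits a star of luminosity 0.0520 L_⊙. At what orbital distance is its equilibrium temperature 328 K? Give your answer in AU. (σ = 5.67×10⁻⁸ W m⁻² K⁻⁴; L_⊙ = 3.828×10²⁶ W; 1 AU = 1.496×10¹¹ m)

L = 0.0520 × 3.828×10²⁶ = 1.99×10²⁵ W.
From T_eq⁴ = L(1−A)/(16πσd²): d = √[L(1−A)/(16πσT_eq⁴)].
d = √[1.99×10²⁵ × 0.42 / (16π × 5.67×10⁻⁸ × (328)⁴)] = 1.59×10¹⁰ m = 0.106 AU.

d ≈ 0.106 AU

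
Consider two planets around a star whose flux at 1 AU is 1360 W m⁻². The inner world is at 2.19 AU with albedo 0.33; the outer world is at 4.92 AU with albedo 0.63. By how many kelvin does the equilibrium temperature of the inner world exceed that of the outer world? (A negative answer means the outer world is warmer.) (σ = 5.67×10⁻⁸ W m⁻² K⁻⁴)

T_eq = [S₀(1−A)/(4σd²)]^(1/4), so T ∝ (1−A)^(1/4) / √d.
T₁ = [1360×0.67/(4×5.67×10⁻⁸×2.19²)]^(1/4) = 170.13 K.
T₂ = [1360×0.37/(4×5.67×10⁻⁸×4.92²)]^(1/4) = 97.85 K.

ΔT ≈ 72.3 K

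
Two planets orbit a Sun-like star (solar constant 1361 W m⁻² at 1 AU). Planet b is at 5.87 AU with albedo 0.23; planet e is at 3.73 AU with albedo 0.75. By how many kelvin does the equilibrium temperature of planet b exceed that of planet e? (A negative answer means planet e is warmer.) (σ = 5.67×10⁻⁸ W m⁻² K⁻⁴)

ΔT ≈ 5.7 K

T_eq = [S₀(1−A)/(4σd²)]^(1/4), so T ∝ (1−A)^(1/4) / √d.
T₁ = [1361×0.77/(4×5.67×10⁻⁸×5.87²)]^(1/4) = 107.61 K.
T₂ = [1361×0.25/(4×5.67×10⁻⁸×3.73²)]^(1/4) = 101.90 K.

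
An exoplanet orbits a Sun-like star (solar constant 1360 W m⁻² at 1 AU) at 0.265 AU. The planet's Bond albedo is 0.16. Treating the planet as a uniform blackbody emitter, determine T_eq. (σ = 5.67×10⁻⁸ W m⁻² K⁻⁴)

T_eq ≈ 518 K

Flux at 0.265 AU: S = 1360/0.265² = 1.94×10⁴ W m⁻².
Energy balance: absorbed = emitted ⇒ πR²·S(1−A) = 4πR²·σT_eq⁴, so T_eq⁴ = S(1−A)/(4σ).
T_eq = [1.94×10⁴ × 0.84 / (4 × 5.67×10⁻⁸)]^(1/4) = (7.17×10¹⁰)^(1/4) = 518 K.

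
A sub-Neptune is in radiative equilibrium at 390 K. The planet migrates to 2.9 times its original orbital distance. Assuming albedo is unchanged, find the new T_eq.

T_eq ∝ L^(1/4) · d^(−1/2).
T′ = 390 / 2.9^(1/2) = 229 K.

T_eq ≈ 229 K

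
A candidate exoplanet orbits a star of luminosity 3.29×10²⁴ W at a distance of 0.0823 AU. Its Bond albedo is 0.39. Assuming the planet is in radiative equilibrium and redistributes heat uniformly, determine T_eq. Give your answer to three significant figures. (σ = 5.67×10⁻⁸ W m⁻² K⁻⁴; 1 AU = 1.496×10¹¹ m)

d = 0.0823 AU = 1.23×10¹⁰ m.
Flux: S = L/(4πd²) = 3.29×10²⁴/(4π×(1.23×10¹⁰)²) = 1730 W m⁻².
Energy balance: absorbed = emitted ⇒ πR²·S(1−A) = 4πR²·σT_eq⁴, so T_eq⁴ = S(1−A)/(4σ).
T_eq = [1730 × 0.61 / (4 × 5.67×10⁻⁸)]^(1/4) = (4.65×10⁹)^(1/4) = 261 K.

T_eq ≈ 261 K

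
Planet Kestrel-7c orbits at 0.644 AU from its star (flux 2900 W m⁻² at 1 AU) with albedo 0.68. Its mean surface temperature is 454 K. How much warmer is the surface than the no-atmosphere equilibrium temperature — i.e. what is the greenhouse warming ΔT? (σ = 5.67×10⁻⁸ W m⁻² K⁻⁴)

ΔT ≈ 138.8 K

S = 2900/0.644² = 6992 W m⁻².
T_eq = [S(1−A)/(4σ)]^(1/4) = [6992×0.32/(4×5.67×10⁻⁸)]^(1/4) = 315.2 K.
ΔT = T_surf − T_eq = 454 − 315.2.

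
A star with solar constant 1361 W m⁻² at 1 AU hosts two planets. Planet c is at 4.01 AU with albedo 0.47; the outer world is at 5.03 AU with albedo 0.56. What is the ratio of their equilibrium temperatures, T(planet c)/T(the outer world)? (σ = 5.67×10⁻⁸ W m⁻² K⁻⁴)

T_eq = [S₀(1−A)/(4σd²)]^(1/4), so T ∝ (1−A)^(1/4) / √d.
T₁ = [1361×0.53/(4×5.67×10⁻⁸×4.01²)]^(1/4) = 118.59 K.
T₂ = [1361×0.44/(4×5.67×10⁻⁸×5.03²)]^(1/4) = 101.07 K.

T₁/T₂ ≈ 1.173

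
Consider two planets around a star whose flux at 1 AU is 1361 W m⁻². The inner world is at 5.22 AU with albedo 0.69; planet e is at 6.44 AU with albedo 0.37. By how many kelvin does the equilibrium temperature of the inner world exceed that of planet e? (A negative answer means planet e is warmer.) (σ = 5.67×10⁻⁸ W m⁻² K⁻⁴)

T_eq = [S₀(1−A)/(4σd²)]^(1/4), so T ∝ (1−A)^(1/4) / √d.
T₁ = [1361×0.31/(4×5.67×10⁻⁸×5.22²)]^(1/4) = 90.90 K.
T₂ = [1361×0.63/(4×5.67×10⁻⁸×6.44²)]^(1/4) = 97.71 K.

ΔT ≈ -6.8 K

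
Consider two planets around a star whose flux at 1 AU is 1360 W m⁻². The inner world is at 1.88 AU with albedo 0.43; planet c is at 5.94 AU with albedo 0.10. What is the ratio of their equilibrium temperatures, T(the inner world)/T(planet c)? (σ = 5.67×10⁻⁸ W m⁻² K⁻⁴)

T_eq = [S₀(1−A)/(4σd²)]^(1/4), so T ∝ (1−A)^(1/4) / √d.
T₁ = [1360×0.57/(4×5.67×10⁻⁸×1.88²)]^(1/4) = 176.35 K.
T₂ = [1360×0.90/(4×5.67×10⁻⁸×5.94²)]^(1/4) = 111.21 K.

T₁/T₂ ≈ 1.586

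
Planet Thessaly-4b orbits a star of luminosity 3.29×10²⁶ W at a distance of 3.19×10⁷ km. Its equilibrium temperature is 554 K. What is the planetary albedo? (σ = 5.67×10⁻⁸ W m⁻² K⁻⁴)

A ≈ 0.17

d = 3.19×10⁷ km = 3.19×10¹⁰ m.
Flux: S = L/(4πd²) = 3.29×10²⁶/(4π×(3.19×10¹⁰)²) = 2.57×10⁴ W m⁻².
From T_eq⁴ = S(1−A)/(4σ): 1−A = 4σT_eq⁴/S.
1−A = 4 × 5.67×10⁻⁸ × (554)⁴ / 2.57×10⁴ = 0.830.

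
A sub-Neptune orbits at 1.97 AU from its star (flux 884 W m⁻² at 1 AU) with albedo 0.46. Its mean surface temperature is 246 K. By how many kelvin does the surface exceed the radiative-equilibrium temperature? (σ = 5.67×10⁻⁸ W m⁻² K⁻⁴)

ΔT ≈ 93.4 K

S = 884/1.97² = 227.8 W m⁻².
T_eq = [S(1−A)/(4σ)]^(1/4) = [227.8×0.54/(4×5.67×10⁻⁸)]^(1/4) = 152.6 K.
ΔT = T_surf − T_eq = 246 − 152.6.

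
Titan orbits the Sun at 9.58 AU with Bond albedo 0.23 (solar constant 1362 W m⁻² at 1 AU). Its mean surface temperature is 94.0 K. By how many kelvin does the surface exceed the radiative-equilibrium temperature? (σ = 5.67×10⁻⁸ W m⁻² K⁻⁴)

S = 1362/9.58² = 14.84 W m⁻².
T_eq = [S(1−A)/(4σ)]^(1/4) = [14.84×0.77/(4×5.67×10⁻⁸)]^(1/4) = 84.3 K.
ΔT = T_surf − T_eq = 94 − 84.3.

ΔT ≈ 9.7 K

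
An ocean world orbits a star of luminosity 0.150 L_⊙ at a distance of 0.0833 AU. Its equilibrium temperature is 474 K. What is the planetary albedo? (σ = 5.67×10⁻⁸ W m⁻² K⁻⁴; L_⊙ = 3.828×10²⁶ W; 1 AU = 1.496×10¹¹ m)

d = 0.0833 AU = 1.25×10¹⁰ m.
L = 0.150 × 3.828×10²⁶ = 5.74×10²⁵ W.
Flux: S = L/(4πd²) = 5.74×10²⁵/(4π×(1.25×10¹⁰)²) = 2.94×10⁴ W m⁻².
From T_eq⁴ = S(1−A)/(4σ): 1−A = 4σT_eq⁴/S.
1−A = 4 × 5.67×10⁻⁸ × (474)⁴ / 2.94×10⁴ = 0.389.

A ≈ 0.61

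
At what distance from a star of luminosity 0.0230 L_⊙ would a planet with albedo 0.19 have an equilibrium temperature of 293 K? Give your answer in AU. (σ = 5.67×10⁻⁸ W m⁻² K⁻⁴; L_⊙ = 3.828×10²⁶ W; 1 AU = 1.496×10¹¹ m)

d ≈ 0.123 AU

L = 0.0230 × 3.828×10²⁶ = 8.80×10²⁴ W.
From T_eq⁴ = L(1−A)/(16πσd²): d = √[L(1−A)/(16πσT_eq⁴)].
d = √[8.80×10²⁴ × 0.81 / (16π × 5.67×10⁻⁸ × (293)⁴)] = 1.84×10¹⁰ m = 0.123 AU.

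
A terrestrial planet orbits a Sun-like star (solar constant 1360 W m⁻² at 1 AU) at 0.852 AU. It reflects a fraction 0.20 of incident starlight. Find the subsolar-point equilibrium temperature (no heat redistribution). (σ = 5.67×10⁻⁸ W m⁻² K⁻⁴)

T_ss ≈ 403 K

Flux at 0.852 AU: S = 1360/0.852² = 1870 W m⁻².
At the subsolar point the surface absorbs S(1−A) and emits σT⁴ per unit area — no factor of 4, since only the local patch is in balance.
T = [1870 × 0.80 / 5.67×10⁻⁸]^(1/4) = (2.64×10¹⁰)^(1/4) = 403 K.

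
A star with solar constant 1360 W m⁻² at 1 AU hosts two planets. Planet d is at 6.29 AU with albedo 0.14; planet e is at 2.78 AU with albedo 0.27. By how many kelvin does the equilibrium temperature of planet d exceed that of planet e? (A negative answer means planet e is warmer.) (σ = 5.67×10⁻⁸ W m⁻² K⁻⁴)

T_eq = [S₀(1−A)/(4σd²)]^(1/4), so T ∝ (1−A)^(1/4) / √d.
T₁ = [1360×0.86/(4×5.67×10⁻⁸×6.29²)]^(1/4) = 106.85 K.
T₂ = [1360×0.73/(4×5.67×10⁻⁸×2.78²)]^(1/4) = 154.27 K.

ΔT ≈ -47.4 K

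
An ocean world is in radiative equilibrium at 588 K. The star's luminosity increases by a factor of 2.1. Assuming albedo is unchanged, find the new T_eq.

T_eq ∝ L^(1/4) · d^(−1/2).
T′ = 588 × 2.1^(1/4) = 708 K.

T_eq ≈ 708 K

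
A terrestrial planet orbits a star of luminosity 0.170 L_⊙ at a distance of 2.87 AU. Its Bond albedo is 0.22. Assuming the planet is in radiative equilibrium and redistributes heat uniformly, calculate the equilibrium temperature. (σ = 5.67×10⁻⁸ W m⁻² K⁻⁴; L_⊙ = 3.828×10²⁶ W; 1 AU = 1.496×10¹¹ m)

d = 2.87 AU = 4.29×10¹¹ m.
L = 0.170 × 3.828×10²⁶ = 6.51×10²⁵ W.
Flux: S = L/(4πd²) = 6.51×10²⁵/(4π×(4.29×10¹¹)²) = 28.1 W m⁻².
Energy balance: absorbed = emitted ⇒ πR²·S(1−A) = 4πR²·σT_eq⁴, so T_eq⁴ = S(1−A)/(4σ).
T_eq = [28.1 × 0.78 / (4 × 5.67×10⁻⁸)]^(1/4) = (9.66×10⁷)^(1/4) = 99.1 K.

T_eq ≈ 99.1 K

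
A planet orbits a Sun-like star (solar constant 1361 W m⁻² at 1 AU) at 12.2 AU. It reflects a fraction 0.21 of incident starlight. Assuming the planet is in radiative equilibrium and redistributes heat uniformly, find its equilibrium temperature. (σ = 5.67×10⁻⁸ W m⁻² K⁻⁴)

T_eq ≈ 75.1 K

Flux at 12.2 AU: S = 1361/12.2² = 9.14 W m⁻².
Energy balance: absorbed = emitted ⇒ πR²·S(1−A) = 4πR²·σT_eq⁴, so T_eq⁴ = S(1−A)/(4σ).
T_eq = [9.14 × 0.79 / (4 × 5.67×10⁻⁸)]^(1/4) = (3.19×10⁷)^(1/4) = 75.1 K.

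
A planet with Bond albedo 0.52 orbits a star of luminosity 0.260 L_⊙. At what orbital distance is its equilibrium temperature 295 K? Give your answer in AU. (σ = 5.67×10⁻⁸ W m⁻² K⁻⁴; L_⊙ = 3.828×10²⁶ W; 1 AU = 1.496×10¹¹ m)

d ≈ 0.314 AU

L = 0.260 × 3.828×10²⁶ = 9.95×10²⁵ W.
From T_eq⁴ = L(1−A)/(16πσd²): d = √[L(1−A)/(16πσT_eq⁴)].
d = √[9.95×10²⁵ × 0.48 / (16π × 5.67×10⁻⁸ × (295)⁴)] = 4.70×10¹⁰ m = 0.314 AU.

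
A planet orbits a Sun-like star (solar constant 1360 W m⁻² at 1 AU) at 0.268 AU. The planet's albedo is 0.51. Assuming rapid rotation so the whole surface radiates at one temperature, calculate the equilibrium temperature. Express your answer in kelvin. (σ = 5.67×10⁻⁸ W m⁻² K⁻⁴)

T_eq ≈ 450 K

Flux at 0.268 AU: S = 1360/0.268² = 1.89×10⁴ W m⁻².
Energy balance: absorbed = emitted ⇒ πR²·S(1−A) = 4πR²·σT_eq⁴, so T_eq⁴ = S(1−A)/(4σ).
T_eq = [1.89×10⁴ × 0.49 / (4 × 5.67×10⁻⁸)]^(1/4) = (4.09×10¹⁰)^(1/4) = 450 K.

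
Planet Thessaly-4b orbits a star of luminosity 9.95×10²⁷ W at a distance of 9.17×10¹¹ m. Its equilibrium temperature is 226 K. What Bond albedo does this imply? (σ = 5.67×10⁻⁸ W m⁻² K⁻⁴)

Flux: S = L/(4πd²) = 9.95×10²⁷/(4π×(9.17×10¹¹)²) = 942 W m⁻².
From T_eq⁴ = S(1−A)/(4σ): 1−A = 4σT_eq⁴/S.
1−A = 4 × 5.67×10⁻⁸ × (226)⁴ / 942 = 0.628.

A ≈ 0.37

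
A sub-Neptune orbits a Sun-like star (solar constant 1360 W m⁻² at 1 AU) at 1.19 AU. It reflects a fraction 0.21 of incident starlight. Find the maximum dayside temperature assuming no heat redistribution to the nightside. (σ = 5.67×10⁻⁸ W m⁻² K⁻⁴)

Flux at 1.19 AU: S = 1360/1.19² = 960 W m⁻².
With no redistribution each surface element balances locally: S(1−A) = σT⁴.
T = [960 × 0.79 / 5.67×10⁻⁸]^(1/4) = (1.34×10¹⁰)^(1/4) = 340 K.

T_ss ≈ 340 K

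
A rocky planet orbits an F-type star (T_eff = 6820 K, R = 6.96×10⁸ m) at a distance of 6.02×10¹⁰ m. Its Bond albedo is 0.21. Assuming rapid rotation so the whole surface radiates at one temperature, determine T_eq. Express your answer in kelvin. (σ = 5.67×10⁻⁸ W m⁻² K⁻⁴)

L = 4πR_⋆²σT_⋆⁴ = 4π(6.96×10⁸)² × 5.67×10⁻⁸ × (6820)⁴ = 7.47×10²⁶ W.
S = L/(4πd²) = 1.64×10⁴ W m⁻².
Energy balance: absorbed = emitted ⇒ πR²·S(1−A) = 4πR²·σT_eq⁴, so T_eq⁴ = S(1−A)/(4σ).
T_eq = [1.64×10⁴ × 0.79 / (4 × 5.67×10⁻⁸)]^(1/4) = (5.71×10¹⁰)^(1/4) = 489 K.

T_eq ≈ 489 K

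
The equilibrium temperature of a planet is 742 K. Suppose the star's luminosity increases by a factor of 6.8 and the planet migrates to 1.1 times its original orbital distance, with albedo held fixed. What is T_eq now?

T_eq ≈ 1140 K

T_eq ∝ L^(1/4) · d^(−1/2).
T′ = 742 × 6.8^(1/4) / 1.1^(1/2) = 1140 K.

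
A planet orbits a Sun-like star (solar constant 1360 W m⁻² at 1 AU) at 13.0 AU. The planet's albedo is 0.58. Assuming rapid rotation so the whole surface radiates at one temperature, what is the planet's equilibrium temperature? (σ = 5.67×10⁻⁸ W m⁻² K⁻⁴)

Flux at 13.0 AU: S = 1360/13.0² = 8.05 W m⁻².
Energy balance: absorbed = emitted ⇒ πR²·S(1−A) = 4πR²·σT_eq⁴, so T_eq⁴ = S(1−A)/(4σ).
T_eq = [8.05 × 0.42 / (4 × 5.67×10⁻⁸)]^(1/4) = (1.49×10⁷)^(1/4) = 62.1 K.

T_eq ≈ 62.1 K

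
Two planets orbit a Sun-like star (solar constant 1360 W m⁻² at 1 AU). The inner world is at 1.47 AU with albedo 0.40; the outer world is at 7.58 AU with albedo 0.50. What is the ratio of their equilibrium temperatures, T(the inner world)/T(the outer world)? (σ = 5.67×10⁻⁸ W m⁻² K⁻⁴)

T₁/T₂ ≈ 2.377

T_eq = [S₀(1−A)/(4σd²)]^(1/4), so T ∝ (1−A)^(1/4) / √d.
T₁ = [1360×0.60/(4×5.67×10⁻⁸×1.47²)]^(1/4) = 202.00 K.
T₂ = [1360×0.50/(4×5.67×10⁻⁸×7.58²)]^(1/4) = 84.99 K.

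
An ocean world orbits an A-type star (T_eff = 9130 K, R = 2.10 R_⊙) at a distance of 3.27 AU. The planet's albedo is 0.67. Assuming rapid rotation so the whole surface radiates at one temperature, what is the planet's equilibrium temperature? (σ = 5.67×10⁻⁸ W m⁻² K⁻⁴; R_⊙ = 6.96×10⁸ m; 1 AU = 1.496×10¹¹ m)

R_⋆ = 2.10 × 6.96×10⁸ = 1.46×10⁹ m.
d = 3.27 AU = 4.89×10¹¹ m.
L = 4πR_⋆²σT_⋆⁴ = 4π(1.46×10⁹)² × 5.67×10⁻⁸ × (9130)⁴ = 1.06×10²⁸ W.
S = L/(4πd²) = 3520 W m⁻².
Energy balance: absorbed = emitted ⇒ πR²·S(1−A) = 4πR²·σT_eq⁴, so T_eq⁴ = S(1−A)/(4σ).
T_eq = [3520 × 0.33 / (4 × 5.67×10⁻⁸)]^(1/4) = (5.12×10⁹)^(1/4) = 267 K.

T_eq ≈ 267 K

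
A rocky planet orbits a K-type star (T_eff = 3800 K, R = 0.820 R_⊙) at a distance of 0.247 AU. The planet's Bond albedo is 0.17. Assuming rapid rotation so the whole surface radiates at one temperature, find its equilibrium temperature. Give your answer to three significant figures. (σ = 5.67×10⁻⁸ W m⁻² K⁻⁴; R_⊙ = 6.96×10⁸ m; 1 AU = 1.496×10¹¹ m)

T_eq ≈ 319 K

R_⋆ = 0.820 × 6.96×10⁸ = 5.71×10⁸ m.
d = 0.247 AU = 3.70×10¹⁰ m.
L = 4πR_⋆²σT_⋆⁴ = 4π(5.71×10⁸)² × 5.67×10⁻⁸ × (3800)⁴ = 4.84×10²⁵ W.
S = L/(4πd²) = 2820 W m⁻².
Energy balance: absorbed = emitted ⇒ πR²·S(1−A) = 4πR²·σT_eq⁴, so T_eq⁴ = S(1−A)/(4σ).
T_eq = [2820 × 0.83 / (4 × 5.67×10⁻⁸)]^(1/4) = (1.03×10¹⁰)^(1/4) = 319 K.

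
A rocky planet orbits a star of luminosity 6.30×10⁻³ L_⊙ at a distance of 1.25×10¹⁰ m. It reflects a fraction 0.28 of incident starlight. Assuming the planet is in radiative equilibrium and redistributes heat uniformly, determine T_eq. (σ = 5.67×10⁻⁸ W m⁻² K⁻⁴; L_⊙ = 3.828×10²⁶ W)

L = 6.30×10⁻³ × 3.828×10²⁶ = 2.41×10²⁴ W.
Flux: S = L/(4πd²) = 2.41×10²⁴/(4π×(1.25×10¹⁰)²) = 1230 W m⁻².
Energy balance: absorbed = emitted ⇒ πR²·S(1−A) = 4πR²·σT_eq⁴, so T_eq⁴ = S(1−A)/(4σ).
T_eq = [1230 × 0.72 / (4 × 5.67×10⁻⁸)]^(1/4) = (3.90×10⁹)^(1/4) = 250 K.

T_eq ≈ 250 K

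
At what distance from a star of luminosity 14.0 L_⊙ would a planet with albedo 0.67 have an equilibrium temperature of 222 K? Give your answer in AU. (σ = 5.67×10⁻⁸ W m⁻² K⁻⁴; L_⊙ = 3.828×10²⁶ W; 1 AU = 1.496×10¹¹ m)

d ≈ 3.38 AU

L = 14.0 × 3.828×10²⁶ = 5.36×10²⁷ W.
From T_eq⁴ = L(1−A)/(16πσd²): d = √[L(1−A)/(16πσT_eq⁴)].
d = √[5.36×10²⁷ × 0.33 / (16π × 5.67×10⁻⁸ × (222)⁴)] = 5.05×10¹¹ m = 3.38 AU.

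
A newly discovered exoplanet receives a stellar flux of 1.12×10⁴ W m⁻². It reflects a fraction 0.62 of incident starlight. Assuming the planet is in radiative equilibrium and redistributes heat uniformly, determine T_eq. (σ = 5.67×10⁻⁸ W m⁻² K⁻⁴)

T_eq ≈ 370 K

Energy balance: absorbed = emitted ⇒ πR²·S(1−A) = 4πR²·σT_eq⁴, so T_eq⁴ = S(1−A)/(4σ).
T_eq = [1.12×10⁴ × 0.38 / (4 × 5.67×10⁻⁸)]^(1/4) = (1.88×10¹⁰)^(1/4) = 370 K.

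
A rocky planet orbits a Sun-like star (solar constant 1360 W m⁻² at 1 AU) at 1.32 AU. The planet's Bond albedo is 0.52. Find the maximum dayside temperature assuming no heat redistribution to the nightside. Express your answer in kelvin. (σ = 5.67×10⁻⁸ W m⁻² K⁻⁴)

T_ss ≈ 285 K

Flux at 1.32 AU: S = 1360/1.32² = 781 W m⁻².
With no redistribution each surface element balances locally: S(1−A) = σT⁴.
T = [781 × 0.48 / 5.67×10⁻⁸]^(1/4) = (6.61×10⁹)^(1/4) = 285 K.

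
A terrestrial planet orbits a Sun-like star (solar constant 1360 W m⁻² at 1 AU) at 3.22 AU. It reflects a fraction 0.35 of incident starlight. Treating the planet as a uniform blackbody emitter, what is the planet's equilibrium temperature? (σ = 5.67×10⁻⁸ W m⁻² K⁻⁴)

T_eq ≈ 139 K

Flux at 3.22 AU: S = 1360/3.22² = 131 W m⁻².
Energy balance: absorbed = emitted ⇒ πR²·S(1−A) = 4πR²·σT_eq⁴, so T_eq⁴ = S(1−A)/(4σ).
T_eq = [131 × 0.65 / (4 × 5.67×10⁻⁸)]^(1/4) = (3.76×10⁸)^(1/4) = 139 K.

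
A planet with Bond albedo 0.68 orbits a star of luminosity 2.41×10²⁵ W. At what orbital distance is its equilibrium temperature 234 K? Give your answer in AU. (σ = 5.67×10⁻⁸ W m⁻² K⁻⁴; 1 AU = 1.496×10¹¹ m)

From T_eq⁴ = L(1−A)/(16πσd²): d = √[L(1−A)/(16πσT_eq⁴)].
d = √[2.41×10²⁵ × 0.32 / (16π × 5.67×10⁻⁸ × (234)⁴)] = 3.00×10¹⁰ m = 0.201 AU.

d ≈ 0.201 AU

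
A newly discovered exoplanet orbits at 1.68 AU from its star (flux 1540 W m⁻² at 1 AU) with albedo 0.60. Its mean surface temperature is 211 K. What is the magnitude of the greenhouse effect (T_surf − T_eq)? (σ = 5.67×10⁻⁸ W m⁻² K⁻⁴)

ΔT ≈ 34.9 K

S = 1540/1.68² = 545.6 W m⁻².
T_eq = [S(1−A)/(4σ)]^(1/4) = [545.6×0.40/(4×5.67×10⁻⁸)]^(1/4) = 176.1 K.
ΔT = T_surf − T_eq = 211 − 176.1.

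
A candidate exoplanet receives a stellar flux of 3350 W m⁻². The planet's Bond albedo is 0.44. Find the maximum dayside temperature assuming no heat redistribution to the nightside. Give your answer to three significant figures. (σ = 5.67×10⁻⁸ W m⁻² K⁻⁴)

T_ss ≈ 426 K

With no redistribution each surface element balances locally: S(1−A) = σT⁴.
T = [3350 × 0.56 / 5.67×10⁻⁸]^(1/4) = (3.31×10¹⁰)^(1/4) = 426 K.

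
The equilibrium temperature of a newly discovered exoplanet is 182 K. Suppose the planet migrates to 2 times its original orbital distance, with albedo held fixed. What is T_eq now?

T_eq ≈ 129 K

T_eq ∝ L^(1/4) · d^(−1/2).
T′ = 182 / 2^(1/2) = 129 K.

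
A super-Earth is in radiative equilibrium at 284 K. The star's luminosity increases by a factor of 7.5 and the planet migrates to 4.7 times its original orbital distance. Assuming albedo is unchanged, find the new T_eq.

T_eq ≈ 217 K

T_eq ∝ L^(1/4) · d^(−1/2).
T′ = 284 × 7.5^(1/4) / 4.7^(1/2) = 217 K.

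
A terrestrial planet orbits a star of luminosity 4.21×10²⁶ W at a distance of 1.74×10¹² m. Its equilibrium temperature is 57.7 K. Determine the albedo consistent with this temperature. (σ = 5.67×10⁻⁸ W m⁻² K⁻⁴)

A ≈ 0.77

Flux: S = L/(4πd²) = 4.21×10²⁶/(4π×(1.74×10¹²)²) = 11.1 W m⁻².
From T_eq⁴ = S(1−A)/(4σ): 1−A = 4σT_eq⁴/S.
1−A = 4 × 5.67×10⁻⁸ × (57.7)⁴ / 11.1 = 0.227.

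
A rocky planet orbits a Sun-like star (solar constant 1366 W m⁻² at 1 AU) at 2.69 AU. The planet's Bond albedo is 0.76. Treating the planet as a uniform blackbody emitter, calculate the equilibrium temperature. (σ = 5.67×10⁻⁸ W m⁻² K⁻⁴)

T_eq ≈ 119 K

Flux at 2.69 AU: S = 1366/2.69² = 189 W m⁻².
Energy balance: absorbed = emitted ⇒ πR²·S(1−A) = 4πR²·σT_eq⁴, so T_eq⁴ = S(1−A)/(4σ).
T_eq = [189 × 0.24 / (4 × 5.67×10⁻⁸)]^(1/4) = (2.00×10⁸)^(1/4) = 119 K.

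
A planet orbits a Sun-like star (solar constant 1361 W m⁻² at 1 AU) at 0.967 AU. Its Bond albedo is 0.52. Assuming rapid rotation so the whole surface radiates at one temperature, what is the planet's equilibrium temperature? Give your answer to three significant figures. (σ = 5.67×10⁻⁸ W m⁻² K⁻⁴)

T_eq ≈ 236 K

Flux at 0.967 AU: S = 1361/0.967² = 1460 W m⁻².
Energy balance: absorbed = emitted ⇒ πR²·S(1−A) = 4πR²·σT_eq⁴, so T_eq⁴ = S(1−A)/(4σ).
T_eq = [1460 × 0.48 / (4 × 5.67×10⁻⁸)]^(1/4) = (3.08×10⁹)^(1/4) = 236 K.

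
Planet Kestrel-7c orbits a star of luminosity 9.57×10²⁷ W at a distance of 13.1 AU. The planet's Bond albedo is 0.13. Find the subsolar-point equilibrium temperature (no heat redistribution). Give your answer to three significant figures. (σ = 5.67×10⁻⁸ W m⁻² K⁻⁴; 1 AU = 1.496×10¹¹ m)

d = 13.1 AU = 1.96×10¹² m.
Flux: S = L/(4πd²) = 9.57×10²⁷/(4π×(1.96×10¹²)²) = 198 W m⁻².
At the subsolar point the surface absorbs S(1−A) and emits σT⁴ per unit area — no factor of 4, since only the local patch is in balance.
T = [198 × 0.87 / 5.67×10⁻⁸]^(1/4) = (3.04×10⁹)^(1/4) = 235 K.

T_ss ≈ 235 K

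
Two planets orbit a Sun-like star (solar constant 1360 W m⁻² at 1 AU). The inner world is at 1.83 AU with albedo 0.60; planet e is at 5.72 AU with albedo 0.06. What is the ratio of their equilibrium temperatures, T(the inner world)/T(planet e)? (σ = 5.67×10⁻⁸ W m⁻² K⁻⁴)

T₁/T₂ ≈ 1.428

T_eq = [S₀(1−A)/(4σd²)]^(1/4), so T ∝ (1−A)^(1/4) / √d.
T₁ = [1360×0.40/(4×5.67×10⁻⁸×1.83²)]^(1/4) = 163.59 K.
T₂ = [1360×0.94/(4×5.67×10⁻⁸×5.72²)]^(1/4) = 114.57 K.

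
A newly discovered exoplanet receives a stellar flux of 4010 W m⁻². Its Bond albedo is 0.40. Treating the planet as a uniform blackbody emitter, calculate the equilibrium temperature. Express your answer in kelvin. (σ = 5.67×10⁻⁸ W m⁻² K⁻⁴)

Energy balance: absorbed = emitted ⇒ πR²·S(1−A) = 4πR²·σT_eq⁴, so T_eq⁴ = S(1−A)/(4σ).
T_eq = [4010 × 0.60 / (4 × 5.67×10⁻⁸)]^(1/4) = (1.06×10¹⁰)^(1/4) = 321 K.

T_eq ≈ 321 K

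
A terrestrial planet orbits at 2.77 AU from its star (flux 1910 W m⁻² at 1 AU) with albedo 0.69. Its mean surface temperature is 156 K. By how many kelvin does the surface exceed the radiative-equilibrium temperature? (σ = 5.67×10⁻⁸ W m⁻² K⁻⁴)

S = 1910/2.77² = 248.9 W m⁻².
T_eq = [S(1−A)/(4σ)]^(1/4) = [248.9×0.31/(4×5.67×10⁻⁸)]^(1/4) = 135.8 K.
ΔT = T_surf − T_eq = 156 − 135.8.

ΔT ≈ 20.2 K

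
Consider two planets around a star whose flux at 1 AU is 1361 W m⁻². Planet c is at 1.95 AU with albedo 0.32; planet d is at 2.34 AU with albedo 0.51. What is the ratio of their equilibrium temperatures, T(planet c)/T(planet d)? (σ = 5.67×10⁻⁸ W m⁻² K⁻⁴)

T_eq = [S₀(1−A)/(4σd²)]^(1/4), so T ∝ (1−A)^(1/4) / √d.
T₁ = [1361×0.68/(4×5.67×10⁻⁸×1.95²)]^(1/4) = 180.99 K.
T₂ = [1361×0.49/(4×5.67×10⁻⁸×2.34²)]^(1/4) = 152.23 K.

T₁/T₂ ≈ 1.189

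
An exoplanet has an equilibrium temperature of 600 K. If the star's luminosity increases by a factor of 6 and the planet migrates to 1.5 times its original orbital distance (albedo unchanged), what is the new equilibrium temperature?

T_eq ∝ L^(1/4) · d^(−1/2).
T′ = 600 × 6^(1/4) / 1.5^(1/2) = 767 K.

T_eq ≈ 767 K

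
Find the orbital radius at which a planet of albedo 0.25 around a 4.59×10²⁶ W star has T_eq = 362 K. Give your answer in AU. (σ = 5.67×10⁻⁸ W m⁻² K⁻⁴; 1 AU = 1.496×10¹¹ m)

From T_eq⁴ = L(1−A)/(16πσd²): d = √[L(1−A)/(16πσT_eq⁴)].
d = √[4.59×10²⁶ × 0.75 / (16π × 5.67×10⁻⁸ × (362)⁴)] = 8.39×10¹⁰ m = 0.561 AU.

d ≈ 0.561 AU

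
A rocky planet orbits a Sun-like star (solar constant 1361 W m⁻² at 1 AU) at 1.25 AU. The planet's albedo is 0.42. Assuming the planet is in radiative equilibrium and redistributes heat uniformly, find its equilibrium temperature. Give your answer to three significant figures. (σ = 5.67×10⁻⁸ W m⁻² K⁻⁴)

Flux at 1.25 AU: S = 1361/1.25² = 871 W m⁻².
Energy balance: absorbed = emitted ⇒ πR²·S(1−A) = 4πR²·σT_eq⁴, so T_eq⁴ = S(1−A)/(4σ).
T_eq = [871 × 0.58 / (4 × 5.67×10⁻⁸)]^(1/4) = (2.23×10⁹)^(1/4) = 217 K.

T_eq ≈ 217 K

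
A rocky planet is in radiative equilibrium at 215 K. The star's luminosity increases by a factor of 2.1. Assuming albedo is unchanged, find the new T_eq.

T_eq ≈ 259 K

T_eq ∝ L^(1/4) · d^(−1/2).
T′ = 215 × 2.1^(1/4) = 259 K.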